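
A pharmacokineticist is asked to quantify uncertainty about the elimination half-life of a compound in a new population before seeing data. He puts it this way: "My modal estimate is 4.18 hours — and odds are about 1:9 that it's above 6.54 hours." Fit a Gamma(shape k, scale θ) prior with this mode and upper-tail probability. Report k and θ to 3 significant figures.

Gamma(k,θ) with k>1 has mode (k−1)θ, so θ = 4.18/(k−1).
Need P(X < 6.54) = 0.9 with θ tied to k this way. Start at k = 2, θ = 4.18: P(X<6.54) ≈ 0.464.
Too low — raise k to concentrate. Iterating converges to k ≈ 10.3.
Then θ = 4.18/(10.3−1) ≈ 0.447.

k ≈ 10.3, θ ≈ 0.447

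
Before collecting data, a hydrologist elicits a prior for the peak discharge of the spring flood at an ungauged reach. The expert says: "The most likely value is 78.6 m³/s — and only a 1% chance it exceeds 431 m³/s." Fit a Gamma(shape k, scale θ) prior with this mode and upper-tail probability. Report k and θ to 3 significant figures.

Gamma(k,θ) with k>1 has mode (k−1)θ, so θ = 78.6/(k−1).
Need P(X < 431) = 0.99 with θ tied to k this way. Start at k = 2, θ = 78.6: P(X<431) ≈ 0.973.
Too low — raise k to concentrate. Iterating converges to k ≈ 2.32.
Then θ = 78.6/(2.32−1) ≈ 59.7.

k ≈ 2.32, θ ≈ 59.7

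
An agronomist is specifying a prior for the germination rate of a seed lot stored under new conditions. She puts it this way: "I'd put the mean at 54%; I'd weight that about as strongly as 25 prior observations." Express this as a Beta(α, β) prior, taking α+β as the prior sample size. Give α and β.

α = 13.5, β = 11.5

Under the effective-sample-size interpretation, Beta(α, β) has prior mean α/(α+β) and prior sample size α+β.
So α+β = 25 and α/(α+β) = 0.54, giving α = 0.54·25 = 13.5 and β = 25 − 13.5 = 11.5.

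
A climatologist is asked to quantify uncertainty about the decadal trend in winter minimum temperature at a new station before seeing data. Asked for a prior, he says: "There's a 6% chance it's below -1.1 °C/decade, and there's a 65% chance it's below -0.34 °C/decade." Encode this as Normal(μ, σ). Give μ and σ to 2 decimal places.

For Normal(μ,σ), the p-quantile is μ + z_p·σ. Here z_{0.06} = -1.555, z_{0.65} = 0.3853.
So -1.1 = μ − 1.555σ and -0.34 = μ + 0.3853σ.
Subtracting: σ = (-0.34 − -1.1)/(0.3853 − (-1.555)) = 0.39.
Then μ = -1.1 − (-1.555)·0.39 = -0.49.

μ = -0.49, σ = 0.39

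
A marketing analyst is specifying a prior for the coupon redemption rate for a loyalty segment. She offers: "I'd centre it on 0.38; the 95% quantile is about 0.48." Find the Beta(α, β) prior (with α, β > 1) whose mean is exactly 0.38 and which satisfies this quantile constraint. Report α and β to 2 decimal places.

α ≈ 24.92, β ≈ 40.66

With mean 0.38 fixed, write α = 0.38s, β = 0.62s where s = α+β.
Need P(θ < 0.48) = 0.95 under Beta(0.38s, 0.62s). Normal approximation: (q−m)/√(m(1−m)/s) ≈ z_{0.95} = 1.64, so s ≈ 0.38·0.62·(1.64)²/(0.48−0.38)² = 63.7.
At s = 63.7: P(θ<0.48) ≈ 0.948. Adjusting to match 0.95 gives s ≈ 65.58.
So α = 0.38·65.58 ≈ 24.92, β = 0.62·65.58 ≈ 40.66.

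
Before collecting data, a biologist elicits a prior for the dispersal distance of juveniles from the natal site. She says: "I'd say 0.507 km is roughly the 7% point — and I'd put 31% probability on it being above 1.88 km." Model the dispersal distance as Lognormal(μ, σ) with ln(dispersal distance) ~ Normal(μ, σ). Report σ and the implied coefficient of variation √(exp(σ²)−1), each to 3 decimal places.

If T ~ Lognormal(μ,σ) then ln T ~ Normal(μ,σ), so the p-quantile of ln T is μ + z_p·σ.
ln(0.507) = -0.6792 and ln(1.88) = 0.6313; z_{0.07} = -1.476, z_{0.69} = 0.4959.
σ = (0.6313 − -0.6792)/(0.4959 − (-1.476)) = 0.665.
μ = -0.6792 − (-1.476)·0.665 = 0.302.
CV = √(exp(σ²)−1) = √(exp(0.4418)−1) = 0.745.

σ ≈ 0.665, CV ≈ 0.745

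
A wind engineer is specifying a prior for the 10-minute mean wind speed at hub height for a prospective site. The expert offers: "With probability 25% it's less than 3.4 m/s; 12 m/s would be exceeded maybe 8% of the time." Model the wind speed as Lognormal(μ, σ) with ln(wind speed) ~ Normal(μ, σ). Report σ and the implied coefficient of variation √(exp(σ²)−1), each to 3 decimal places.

If T ~ Lognormal(μ,σ) then ln T ~ Normal(μ,σ), so the p-quantile of ln T is μ + z_p·σ.
ln(3.4) = 1.224 and ln(12) = 2.485; z_{0.25} = -0.6745, z_{0.92} = 1.405.
σ = (2.485 − 1.224)/(1.405 − (-0.6745)) = 0.606.
μ = 1.224 − (-0.6745)·0.606 = 1.633.
CV = √(exp(σ²)−1) = √(exp(0.3678)−1) = 0.667.

σ ≈ 0.606, CV ≈ 0.667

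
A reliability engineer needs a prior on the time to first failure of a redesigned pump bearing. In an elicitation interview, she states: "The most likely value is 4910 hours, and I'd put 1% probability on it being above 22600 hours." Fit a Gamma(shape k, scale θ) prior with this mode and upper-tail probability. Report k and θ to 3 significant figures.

Gamma(k,θ) with k>1 has mode (k−1)θ, so θ = 4910/(k−1).
Need P(X < 22600) = 0.99 with θ tied to k this way. Start at k = 2, θ = 4910: P(X<22600) ≈ 0.944.
Too low — raise k to concentrate. Iterating converges to k ≈ 2.72.
Then θ = 4910/(2.72−1) ≈ 2850.

k ≈ 2.72, θ ≈ 2850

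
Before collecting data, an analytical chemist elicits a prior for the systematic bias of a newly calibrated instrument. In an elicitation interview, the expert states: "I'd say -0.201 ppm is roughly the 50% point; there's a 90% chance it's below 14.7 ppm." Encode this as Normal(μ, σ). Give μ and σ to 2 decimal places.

For Normal(μ,σ), the p-quantile is μ + z_p·σ. Here z_{0.5} = 0, z_{0.9} = 1.282.
So -0.201 = μ + 0σ and 14.7 = μ + 1.282σ.
Subtracting: σ = (14.7 − -0.201)/(1.282 − (0)) = 11.63.
Then μ = -0.201 − (0)·11.63 = -0.20.

μ = -0.20, σ = 11.63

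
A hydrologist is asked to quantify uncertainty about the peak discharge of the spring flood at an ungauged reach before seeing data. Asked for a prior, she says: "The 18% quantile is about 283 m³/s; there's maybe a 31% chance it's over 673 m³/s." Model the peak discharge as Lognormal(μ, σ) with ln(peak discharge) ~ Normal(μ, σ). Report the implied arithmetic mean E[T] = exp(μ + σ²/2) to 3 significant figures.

E[T] ≈ 599 m³/s

If T ~ Lognormal(μ,σ) then ln T ~ Normal(μ,σ), so the p-quantile of ln T is μ + z_p·σ.
ln(283) = 5.645 and ln(673) = 6.512; z_{0.18} = -0.9154, z_{0.69} = 0.4959.
σ = (6.512 − 5.645)/(0.4959 − (-0.9154)) = 0.614.
μ = 5.645 − (-0.9154)·0.614 = 6.207.
E[T] = exp(μ + σ²/2) = exp(6.207 + 0.1884) = 599 m³/s.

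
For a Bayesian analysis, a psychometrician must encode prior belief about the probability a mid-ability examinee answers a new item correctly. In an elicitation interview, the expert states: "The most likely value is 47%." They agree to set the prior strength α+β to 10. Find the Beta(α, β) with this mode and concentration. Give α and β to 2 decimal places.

For α,β > 1 the Beta mode is (α−1)/(α+β−2). With α+β = 10, the mode is (α−1)/8.
Set (α−1)/8 = 0.47 → α = 1 + 0.47·8 = 4.76.
β = 10 − α = 5.24.

α = 4.76, β = 5.24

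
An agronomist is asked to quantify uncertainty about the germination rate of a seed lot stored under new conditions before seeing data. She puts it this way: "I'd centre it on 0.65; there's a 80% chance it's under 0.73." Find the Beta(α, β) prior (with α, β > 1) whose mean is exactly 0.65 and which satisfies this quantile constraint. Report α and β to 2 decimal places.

With mean 0.65 fixed, write α = 0.65s, β = 0.35s where s = α+β.
Need P(θ < 0.73) = 0.8 under Beta(0.65s, 0.35s). Normal approximation: (q−m)/√(m(1−m)/s) ≈ z_{0.8} = 0.842, so s ≈ 0.65·0.35·(0.842)²/(0.73−0.65)² = 25.2.
At s = 25.2: P(θ<0.73) ≈ 0.796. Adjusting to match 0.8 gives s ≈ 25.86.
So α = 0.65·25.86 ≈ 16.81, β = 0.35·25.86 ≈ 9.05.

α ≈ 16.81, β ≈ 9.05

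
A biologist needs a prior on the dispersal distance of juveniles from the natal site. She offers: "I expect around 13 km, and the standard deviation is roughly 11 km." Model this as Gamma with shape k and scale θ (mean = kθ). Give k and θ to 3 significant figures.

k ≈ 1.4, θ ≈ 9.31

For Gamma(k, scale θ): mean = kθ, variance = kθ², so CV = 1/√k.
CV = SD/mean = 11/13 = 0.8462, hence k = 1/CV² = 1.4.
Then θ = mean/k = 13/1.4 = 9.31.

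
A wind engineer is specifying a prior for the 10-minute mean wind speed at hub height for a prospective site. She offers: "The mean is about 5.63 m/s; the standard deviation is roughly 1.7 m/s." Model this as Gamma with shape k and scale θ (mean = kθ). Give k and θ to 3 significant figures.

For Gamma(k, scale θ): mean = kθ, variance = kθ², so CV = 1/√k.
CV = SD/mean = 1.7/5.63 = 0.302, hence k = 1/CV² = 11.
Then θ = mean/k = 5.63/11 = 0.513.

k ≈ 11, θ ≈ 0.513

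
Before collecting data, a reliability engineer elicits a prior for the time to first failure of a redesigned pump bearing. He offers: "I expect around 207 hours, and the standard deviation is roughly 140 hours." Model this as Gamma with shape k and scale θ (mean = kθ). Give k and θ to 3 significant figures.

For Gamma(k, scale θ): mean = kθ, variance = kθ², so CV = 1/√k.
CV = SD/mean = 140/207 = 0.6763, hence k = 1/CV² = 2.19.
Then θ = mean/k = 207/2.19 = 94.7.

k ≈ 2.19, θ ≈ 94.7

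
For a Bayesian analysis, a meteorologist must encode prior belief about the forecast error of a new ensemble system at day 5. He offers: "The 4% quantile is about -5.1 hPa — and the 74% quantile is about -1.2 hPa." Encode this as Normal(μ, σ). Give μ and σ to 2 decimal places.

μ = -2.25, σ = 1.63

For Normal(μ,σ), the p-quantile is μ + z_p·σ. Here z_{0.04} = -1.751, z_{0.74} = 0.6433.
So -5.1 = μ − 1.751σ and -1.2 = μ + 0.6433σ.
Subtracting: σ = (-1.2 − -5.1)/(0.6433 − (-1.751)) = 1.63.
Then μ = -5.1 − (-1.751)·1.63 = -2.25.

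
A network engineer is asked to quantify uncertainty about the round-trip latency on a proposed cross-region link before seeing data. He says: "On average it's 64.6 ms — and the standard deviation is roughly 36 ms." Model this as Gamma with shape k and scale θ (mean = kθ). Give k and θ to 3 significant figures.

k ≈ 3.22, θ ≈ 20.1

For Gamma(k, scale θ): mean = kθ, variance = kθ², so CV = 1/√k.
CV = SD/mean = 36/64.6 = 0.5573, hence k = 1/CV² = 3.22.
Then θ = mean/k = 64.6/3.22 = 20.1.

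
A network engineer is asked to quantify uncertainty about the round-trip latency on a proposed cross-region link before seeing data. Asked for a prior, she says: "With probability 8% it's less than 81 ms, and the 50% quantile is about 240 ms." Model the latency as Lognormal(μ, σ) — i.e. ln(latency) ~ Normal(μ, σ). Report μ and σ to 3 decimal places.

μ ≈ 5.481, σ ≈ 0.773

If T ~ Lognormal(μ,σ) then ln T ~ Normal(μ,σ), so the p-quantile of ln T is μ + z_p·σ.
ln(81) = 4.394 and ln(240) = 5.481; z_{0.08} = -1.405, z_{0.5} = 0.
σ = (5.481 − 4.394)/(0 − (-1.405)) = 0.773.
μ = 4.394 − (-1.405)·0.773 = 5.481.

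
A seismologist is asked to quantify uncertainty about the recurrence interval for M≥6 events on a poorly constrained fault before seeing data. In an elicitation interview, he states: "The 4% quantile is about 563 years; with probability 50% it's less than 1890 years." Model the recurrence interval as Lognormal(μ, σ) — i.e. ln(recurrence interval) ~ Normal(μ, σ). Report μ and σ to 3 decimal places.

μ ≈ 7.544, σ ≈ 0.692

If T ~ Lognormal(μ,σ) then ln T ~ Normal(μ,σ), so the p-quantile of ln T is μ + z_p·σ.
ln(563) = 6.333 and ln(1890) = 7.544; z_{0.04} = -1.751, z_{0.5} = 0.
σ = (7.544 − 6.333)/(0 − (-1.751)) = 0.692.
μ = 6.333 − (-1.751)·0.692 = 7.544.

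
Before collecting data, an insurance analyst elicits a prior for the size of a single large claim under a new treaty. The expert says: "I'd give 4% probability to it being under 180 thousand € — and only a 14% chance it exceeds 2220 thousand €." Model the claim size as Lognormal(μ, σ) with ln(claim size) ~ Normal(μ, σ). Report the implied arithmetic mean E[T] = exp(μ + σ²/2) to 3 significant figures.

If T ~ Lognormal(μ,σ) then ln T ~ Normal(μ,σ), so the p-quantile of ln T is μ + z_p·σ.
ln(180) = 5.193 and ln(2220) = 7.705; z_{0.04} = -1.751, z_{0.86} = 1.08.
σ = (7.705 − 5.193)/(1.08 − (-1.751)) = 0.887.
μ = 5.193 − (-1.751)·0.887 = 6.747.
E[T] = exp(μ + σ²/2) = exp(6.747 + 0.3938) = 1260 thousand €.

E[T] ≈ 1260 thousand €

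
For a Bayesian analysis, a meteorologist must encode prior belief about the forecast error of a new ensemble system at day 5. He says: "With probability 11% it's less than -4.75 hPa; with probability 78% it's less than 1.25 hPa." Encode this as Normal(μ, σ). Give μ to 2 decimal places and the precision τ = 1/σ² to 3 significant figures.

For Normal(μ,σ), the p-quantile is μ + z_p·σ. Here z_{0.11} = -1.227, z_{0.78} = 0.7722.
So -4.75 = μ − 1.227σ and 1.25 = μ + 0.7722σ.
Subtracting: σ = (1.25 − -4.75)/(0.7722 − (-1.227)) = 3.00.
Then μ = -4.75 − (-1.227)·3.00 = -1.07.
Precision τ = 1/σ² = 1/3.002² = 0.111.

μ = -1.07, τ = 0.111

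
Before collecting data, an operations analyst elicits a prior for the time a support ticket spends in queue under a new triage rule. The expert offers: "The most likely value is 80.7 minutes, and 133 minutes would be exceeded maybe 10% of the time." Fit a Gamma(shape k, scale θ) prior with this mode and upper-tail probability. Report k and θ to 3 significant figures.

Gamma(k,θ) with k>1 has mode (k−1)θ, so θ = 80.7/(k−1).
Need P(X < 133) = 0.9 with θ tied to k this way. Start at k = 2, θ = 80.7: P(X<133) ≈ 0.490.
Too low — raise k to concentrate. Iterating converges to k ≈ 8.56.
Then θ = 80.7/(8.56−1) ≈ 10.7.

k ≈ 8.56, θ ≈ 10.7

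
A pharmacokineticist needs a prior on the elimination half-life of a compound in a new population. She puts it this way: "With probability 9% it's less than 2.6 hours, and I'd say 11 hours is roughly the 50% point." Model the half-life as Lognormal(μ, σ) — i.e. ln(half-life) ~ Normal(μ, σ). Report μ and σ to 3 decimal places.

μ ≈ 2.398, σ ≈ 1.076

If T ~ Lognormal(μ,σ) then ln T ~ Normal(μ,σ), so the p-quantile of ln T is μ + z_p·σ.
ln(2.6) = 0.9555 and ln(11) = 2.398; z_{0.09} = -1.341, z_{0.5} = 0.
σ = (2.398 − 0.9555)/(0 − (-1.341)) = 1.076.
μ = 0.9555 − (-1.341)·1.076 = 2.398.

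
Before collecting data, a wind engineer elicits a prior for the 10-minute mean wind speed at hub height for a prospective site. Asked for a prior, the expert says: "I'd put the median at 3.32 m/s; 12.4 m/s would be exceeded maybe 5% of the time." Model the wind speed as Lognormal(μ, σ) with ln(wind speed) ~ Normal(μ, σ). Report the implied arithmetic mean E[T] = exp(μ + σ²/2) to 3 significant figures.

If T ~ Lognormal(μ,σ) then ln T ~ Normal(μ,σ), so the p-quantile of ln T is μ + z_p·σ.
ln(3.32) = 1.2 and ln(12.4) = 2.518; z_{0.5} = 0, z_{0.95} = 1.645.
σ = (2.518 − 1.2)/(1.645 − (0)) = 0.801.
μ = 1.2 − (0)·0.801 = 1.200.
E[T] = exp(μ + σ²/2) = exp(1.200 + 0.3209) = 4.58 m/s.

E[T] ≈ 4.58 m/s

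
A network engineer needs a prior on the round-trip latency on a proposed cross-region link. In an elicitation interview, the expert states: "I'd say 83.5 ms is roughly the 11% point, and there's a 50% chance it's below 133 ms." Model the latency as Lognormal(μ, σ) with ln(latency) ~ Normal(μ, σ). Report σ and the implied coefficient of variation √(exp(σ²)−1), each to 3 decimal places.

If T ~ Lognormal(μ,σ) then ln T ~ Normal(μ,σ), so the p-quantile of ln T is μ + z_p·σ.
ln(83.5) = 4.425 and ln(133) = 4.89; z_{0.11} = -1.227, z_{0.5} = 0.
σ = (4.89 − 4.425)/(0 − (-1.227)) = 0.380.
μ = 4.425 − (-1.227)·0.380 = 4.890.
CV = √(exp(σ²)−1) = √(exp(0.1440)−1) = 0.394.

σ ≈ 0.380, CV ≈ 0.394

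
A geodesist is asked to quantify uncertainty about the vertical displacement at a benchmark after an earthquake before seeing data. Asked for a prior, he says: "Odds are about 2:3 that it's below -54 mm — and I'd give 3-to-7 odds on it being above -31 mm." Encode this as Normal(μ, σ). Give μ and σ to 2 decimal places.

μ = -46.51, σ = 29.57

For Normal(μ,σ), the p-quantile is μ + z_p·σ. Here z_{0.4} = -0.2533, z_{0.7} = 0.5244.
So -54 = μ − 0.2533σ and -31 = μ + 0.5244σ.
Subtracting: σ = (-31 − -54)/(0.5244 − (-0.2533)) = 29.57.
Then μ = -54 − (-0.2533)·29.57 = -46.51.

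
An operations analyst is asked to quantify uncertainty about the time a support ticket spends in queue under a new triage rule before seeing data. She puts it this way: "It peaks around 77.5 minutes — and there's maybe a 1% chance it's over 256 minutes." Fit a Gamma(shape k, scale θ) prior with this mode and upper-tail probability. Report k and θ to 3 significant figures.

Gamma(k,θ) with k>1 has mode (k−1)θ, so θ = 77.5/(k−1).
Need P(X < 256) = 0.99 with θ tied to k this way. Start at k = 2, θ = 77.5: P(X<256) ≈ 0.842.
Too low — raise k to concentrate. Iterating converges to k ≈ 4.08.
Then θ = 77.5/(4.08−1) ≈ 25.2.

k ≈ 4.08, θ ≈ 25.2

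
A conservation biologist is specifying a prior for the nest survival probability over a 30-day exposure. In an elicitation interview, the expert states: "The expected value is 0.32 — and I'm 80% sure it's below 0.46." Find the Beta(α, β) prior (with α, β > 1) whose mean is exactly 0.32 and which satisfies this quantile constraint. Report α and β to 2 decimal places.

With mean 0.32 fixed, write α = 0.32s, β = 0.68s where s = α+β.
Need P(θ < 0.46) = 0.8 under Beta(0.32s, 0.68s). Normal approximation: (q−m)/√(m(1−m)/s) ≈ z_{0.8} = 0.842, so s ≈ 0.32·0.68·(0.842)²/(0.46−0.32)² = 7.9.
At s = 7.9: P(θ<0.46) ≈ 0.807. Adjusting to match 0.8 gives s ≈ 7.35.
So α = 0.32·7.35 ≈ 2.35, β = 0.68·7.35 ≈ 5.00.

α ≈ 2.35, β ≈ 5.00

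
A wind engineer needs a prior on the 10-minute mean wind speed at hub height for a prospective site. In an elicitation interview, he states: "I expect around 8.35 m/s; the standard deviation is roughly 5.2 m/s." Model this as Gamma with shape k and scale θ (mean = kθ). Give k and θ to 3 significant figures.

k ≈ 2.58, θ ≈ 3.24

For Gamma(k, scale θ): mean = kθ, variance = kθ², so CV = 1/√k.
CV = SD/mean = 5.2/8.35 = 0.6228, hence k = 1/CV² = 2.58.
Then θ = mean/k = 8.35/2.58 = 3.24.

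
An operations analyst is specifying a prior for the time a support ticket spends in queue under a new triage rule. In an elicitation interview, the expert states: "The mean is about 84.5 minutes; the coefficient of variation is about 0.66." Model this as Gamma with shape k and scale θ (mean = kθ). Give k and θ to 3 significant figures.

For Gamma(k, scale θ): mean = kθ, variance = kθ², so CV = 1/√k.
CV = 0.66, hence k = 1/CV² = 2.3.
Then θ = mean/k = 84.5/2.3 = 36.8.

k ≈ 2.3, θ ≈ 36.8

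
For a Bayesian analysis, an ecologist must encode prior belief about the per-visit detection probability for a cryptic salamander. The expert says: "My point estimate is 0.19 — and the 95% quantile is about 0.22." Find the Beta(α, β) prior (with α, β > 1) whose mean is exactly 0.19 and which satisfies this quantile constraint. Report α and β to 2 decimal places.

α ≈ 92.05, β ≈ 392.44

With mean 0.19 fixed, write α = 0.19s, β = 0.81s where s = α+β.
Need P(θ < 0.22) = 0.95 under Beta(0.19s, 0.81s). Normal approximation: (q−m)/√(m(1−m)/s) ≈ z_{0.95} = 1.64, so s ≈ 0.19·0.81·(1.64)²/(0.22−0.19)² = 462.6.
At s = 462.6: P(θ<0.22) ≈ 0.946. Adjusting to match 0.95 gives s ≈ 484.50.
So α = 0.19·484.50 ≈ 92.05, β = 0.81·484.50 ≈ 392.44.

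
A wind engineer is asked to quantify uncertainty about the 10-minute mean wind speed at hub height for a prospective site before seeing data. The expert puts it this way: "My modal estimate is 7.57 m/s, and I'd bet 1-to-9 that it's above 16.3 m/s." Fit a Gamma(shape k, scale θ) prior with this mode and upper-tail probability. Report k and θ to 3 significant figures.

k ≈ 4.27, θ ≈ 2.32

Gamma(k,θ) with k>1 has mode (k−1)θ, so θ = 7.57/(k−1).
Need P(X < 16.3) = 0.9 with θ tied to k this way. Start at k = 2, θ = 7.57: P(X<16.3) ≈ 0.634.
Too low — raise k to concentrate. Iterating converges to k ≈ 4.27.
Then θ = 7.57/(4.27−1) ≈ 2.32.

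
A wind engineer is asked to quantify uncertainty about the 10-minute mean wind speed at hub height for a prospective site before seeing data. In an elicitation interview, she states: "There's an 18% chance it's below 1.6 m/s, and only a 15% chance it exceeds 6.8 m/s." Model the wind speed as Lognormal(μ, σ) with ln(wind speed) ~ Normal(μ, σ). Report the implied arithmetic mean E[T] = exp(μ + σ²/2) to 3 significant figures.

E[T] ≈ 4.15 m/s

If T ~ Lognormal(μ,σ) then ln T ~ Normal(μ,σ), so the p-quantile of ln T is μ + z_p·σ.
ln(1.6) = 0.47 and ln(6.8) = 1.917; z_{0.18} = -0.9154, z_{0.85} = 1.036.
σ = (1.917 − 0.47)/(1.036 − (-0.9154)) = 0.741.
μ = 0.47 − (-0.9154)·0.741 = 1.149.
E[T] = exp(μ + σ²/2) = exp(1.149 + 0.2748) = 4.15 m/s.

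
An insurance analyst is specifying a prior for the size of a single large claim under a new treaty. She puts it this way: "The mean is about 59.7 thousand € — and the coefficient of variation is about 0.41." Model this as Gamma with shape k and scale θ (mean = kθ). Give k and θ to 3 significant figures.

k ≈ 5.95, θ ≈ 10

For Gamma(k, scale θ): mean = kθ, variance = kθ², so CV = 1/√k.
CV = 0.41, hence k = 1/CV² = 5.95.
Then θ = mean/k = 59.7/5.95 = 10.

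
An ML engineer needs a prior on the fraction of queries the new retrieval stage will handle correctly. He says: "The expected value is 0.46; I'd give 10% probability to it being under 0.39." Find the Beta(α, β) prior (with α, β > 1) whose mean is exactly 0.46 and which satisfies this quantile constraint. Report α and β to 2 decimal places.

α ≈ 37.91, β ≈ 44.51

With mean 0.46 fixed, write α = 0.46s, β = 0.54s where s = α+β.
Need P(θ < 0.39) = 0.1 under Beta(0.46s, 0.54s). Normal approximation: (q−m)/√(m(1−m)/s) ≈ z_{0.1} = -1.28, so s ≈ 0.46·0.54·(-1.28)²/(0.39−0.46)² = 83.3.
At s = 83.3: P(θ<0.39) ≈ 0.099. Adjusting to match 0.1 gives s ≈ 82.42.
So α = 0.46·82.42 ≈ 37.91, β = 0.54·82.42 ≈ 44.51.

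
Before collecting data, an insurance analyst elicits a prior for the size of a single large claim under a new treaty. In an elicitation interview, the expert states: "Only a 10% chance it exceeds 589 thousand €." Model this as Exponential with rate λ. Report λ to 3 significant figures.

P(T > 589.0) = e^(−λ·589.0) = 0.1, so λ = −ln(0.1)/589.0 = 0.00391.

λ ≈ 0.00391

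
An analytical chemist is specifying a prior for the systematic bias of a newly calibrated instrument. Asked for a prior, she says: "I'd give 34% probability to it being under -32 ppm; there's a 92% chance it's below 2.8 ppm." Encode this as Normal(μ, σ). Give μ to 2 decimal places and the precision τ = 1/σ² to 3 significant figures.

For Normal(μ,σ), the p-quantile is μ + z_p·σ. Here z_{0.34} = -0.4125, z_{0.92} = 1.405.
So -32 = μ − 0.4125σ and 2.8 = μ + 1.405σ.
Subtracting: σ = (2.8 − -32)/(1.405 − (-0.4125)) = 19.15.
Then μ = -32 − (-0.4125)·19.15 = -24.10.
Precision τ = 1/σ² = 1/19.15² = 0.00273.

μ = -24.10, τ = 0.00273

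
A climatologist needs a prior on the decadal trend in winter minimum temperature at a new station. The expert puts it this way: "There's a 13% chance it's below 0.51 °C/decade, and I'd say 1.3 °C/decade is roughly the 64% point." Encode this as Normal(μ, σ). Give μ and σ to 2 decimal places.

For Normal(μ,σ), the p-quantile is μ + z_p·σ. Here z_{0.13} = -1.126, z_{0.64} = 0.3585.
So 0.51 = μ − 1.126σ and 1.3 = μ + 0.3585σ.
Subtracting: σ = (1.3 − 0.51)/(0.3585 − (-1.126)) = 0.53.
Then μ = 0.51 − (-1.126)·0.53 = 1.11.

μ = 1.11, σ = 0.53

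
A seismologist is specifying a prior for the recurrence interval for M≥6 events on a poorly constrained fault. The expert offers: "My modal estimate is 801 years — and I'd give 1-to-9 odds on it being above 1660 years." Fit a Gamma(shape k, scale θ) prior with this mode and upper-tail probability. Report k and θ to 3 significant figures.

k ≈ 4.62, θ ≈ 222

Gamma(k,θ) with k>1 has mode (k−1)θ, so θ = 801/(k−1).
Need P(X < 1660) = 0.9 with θ tied to k this way. Start at k = 2, θ = 801: P(X<1660) ≈ 0.613.
Too low — raise k to concentrate. Iterating converges to k ≈ 4.62.
Then θ = 801/(4.62−1) ≈ 222.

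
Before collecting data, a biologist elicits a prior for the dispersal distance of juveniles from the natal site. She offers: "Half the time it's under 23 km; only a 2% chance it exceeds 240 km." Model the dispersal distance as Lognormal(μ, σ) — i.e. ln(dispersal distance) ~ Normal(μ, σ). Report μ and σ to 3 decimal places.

μ ≈ 3.135, σ ≈ 1.142

If T ~ Lognormal(μ,σ) then ln T ~ Normal(μ,σ), so the p-quantile of ln T is μ + z_p·σ.
ln(23) = 3.135 and ln(240) = 5.481; z_{0.5} = 0, z_{0.98} = 2.054.
σ = (5.481 − 3.135)/(2.054 − (0)) = 1.142.
μ = 3.135 − (0)·1.142 = 3.135.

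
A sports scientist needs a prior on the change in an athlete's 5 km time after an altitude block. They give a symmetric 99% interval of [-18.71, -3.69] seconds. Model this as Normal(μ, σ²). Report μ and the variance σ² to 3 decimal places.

A symmetric 99% interval runs μ ± z·σ with z = 2.576.
Half-width = 7.51, so σ = 7.51/2.576 = 2.9156 and σ² = 8.501.
μ is the interval midpoint, -11.200.

μ = -11.200, σ² = 8.501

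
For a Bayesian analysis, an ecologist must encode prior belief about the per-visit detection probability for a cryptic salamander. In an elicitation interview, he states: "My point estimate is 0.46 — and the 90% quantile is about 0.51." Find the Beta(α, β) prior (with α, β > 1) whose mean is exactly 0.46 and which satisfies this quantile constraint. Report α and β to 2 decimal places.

α ≈ 75.23, β ≈ 88.32

With mean 0.46 fixed, write α = 0.46s, β = 0.54s where s = α+β.
Need P(θ < 0.51) = 0.9 under Beta(0.46s, 0.54s). Normal approximation: (q−m)/√(m(1−m)/s) ≈ z_{0.9} = 1.28, so s ≈ 0.46·0.54·(1.28)²/(0.51−0.46)² = 163.2.
At s = 163.2: P(θ<0.51) ≈ 0.900. Adjusting to match 0.9 gives s ≈ 163.55.
So α = 0.46·163.55 ≈ 75.23, β = 0.54·163.55 ≈ 88.32.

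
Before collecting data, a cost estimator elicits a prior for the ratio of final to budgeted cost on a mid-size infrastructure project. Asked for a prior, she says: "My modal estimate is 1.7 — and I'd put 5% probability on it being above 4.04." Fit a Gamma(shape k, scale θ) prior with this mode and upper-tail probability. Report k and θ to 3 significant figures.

k ≈ 4.64, θ ≈ 0.466

Gamma(k,θ) with k>1 has mode (k−1)θ, so θ = 1.7/(k−1).
Need P(X < 4.04) = 0.95 with θ tied to k this way. Start at k = 2, θ = 1.7: P(X<4.04) ≈ 0.686.
Too low — raise k to concentrate. Iterating converges to k ≈ 4.64.
Then θ = 1.7/(4.64−1) ≈ 0.466.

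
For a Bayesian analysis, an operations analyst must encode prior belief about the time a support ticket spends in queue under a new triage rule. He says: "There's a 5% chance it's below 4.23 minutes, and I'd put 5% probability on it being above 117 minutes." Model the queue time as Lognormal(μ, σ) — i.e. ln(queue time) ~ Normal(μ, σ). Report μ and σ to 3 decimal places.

μ ≈ 3.102, σ ≈ 1.009

If T ~ Lognormal(μ,σ) then ln T ~ Normal(μ,σ), so the p-quantile of ln T is μ + z_p·σ.
ln(4.23) = 1.442 and ln(117) = 4.762; z_{0.05} = -1.645, z_{0.95} = 1.645.
σ = (4.762 − 1.442)/(1.645 − (-1.645)) = 1.009.
μ = 1.442 − (-1.645)·1.009 = 3.102.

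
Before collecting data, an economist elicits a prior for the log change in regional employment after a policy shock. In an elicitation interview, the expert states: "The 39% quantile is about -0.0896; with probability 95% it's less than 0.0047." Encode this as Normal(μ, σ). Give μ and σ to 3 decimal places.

For Normal(μ,σ), the p-quantile is μ + z_p·σ. Here z_{0.39} = -0.2793, z_{0.95} = 1.645.
So -0.0896 = μ − 0.2793σ and 0.0047 = μ + 1.645σ.
Subtracting: σ = (0.0047 − -0.0896)/(1.645 − (-0.2793)) = 0.049.
Then μ = -0.0896 − (-0.2793)·0.049 = -0.076.

μ = -0.076, σ = 0.049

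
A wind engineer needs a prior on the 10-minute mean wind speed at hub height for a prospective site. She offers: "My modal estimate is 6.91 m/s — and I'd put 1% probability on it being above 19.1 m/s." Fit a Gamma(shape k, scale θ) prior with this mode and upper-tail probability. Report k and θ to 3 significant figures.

Gamma(k,θ) with k>1 has mode (k−1)θ, so θ = 6.91/(k−1).
Need P(X < 19.1) = 0.99 with θ tied to k this way. Start at k = 2, θ = 6.91: P(X<19.1) ≈ 0.763.
Too low — raise k to concentrate. Iterating converges to k ≈ 5.44.
Then θ = 6.91/(5.44−1) ≈ 1.56.

k ≈ 5.44, θ ≈ 1.56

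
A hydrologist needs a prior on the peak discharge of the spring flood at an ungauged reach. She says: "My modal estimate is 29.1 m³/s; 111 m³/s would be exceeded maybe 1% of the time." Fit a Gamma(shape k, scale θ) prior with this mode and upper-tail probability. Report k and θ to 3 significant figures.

k ≈ 3.36, θ ≈ 12.3

Gamma(k,θ) with k>1 has mode (k−1)θ, so θ = 29.1/(k−1).
Need P(X < 111) = 0.99 with θ tied to k this way. Start at k = 2, θ = 29.1: P(X<111) ≈ 0.894.
Too low — raise k to concentrate. Iterating converges to k ≈ 3.36.
Then θ = 29.1/(3.36−1) ≈ 12.3.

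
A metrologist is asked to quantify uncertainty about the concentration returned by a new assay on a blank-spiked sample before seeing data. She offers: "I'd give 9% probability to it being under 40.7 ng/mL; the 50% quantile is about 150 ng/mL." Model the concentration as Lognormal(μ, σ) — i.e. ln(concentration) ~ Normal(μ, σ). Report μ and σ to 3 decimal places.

μ ≈ 5.011, σ ≈ 0.973

If T ~ Lognormal(μ,σ) then ln T ~ Normal(μ,σ), so the p-quantile of ln T is μ + z_p·σ.
ln(40.7) = 3.706 and ln(150) = 5.011; z_{0.09} = -1.341, z_{0.5} = 0.
σ = (5.011 − 3.706)/(0 − (-1.341)) = 0.973.
μ = 3.706 − (-1.341)·0.973 = 5.011.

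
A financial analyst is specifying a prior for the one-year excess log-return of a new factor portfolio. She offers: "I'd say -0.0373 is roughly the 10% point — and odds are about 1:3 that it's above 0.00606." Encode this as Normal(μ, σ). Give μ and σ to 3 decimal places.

The p-quantile of Normal(μ,σ) is μ + z_p·σ, with z_{0.1} = -1.282 and z_{0.75} = 0.6745.
Eliminate σ: μ = (z₂·x₁ − z₁·x₂)/(z₂ − z₁) = (0.6745·-0.0373 − (-1.282)·0.00606)/1.956 = -0.009.
Then σ = (x₂ − x₁)/(z₂ − z₁) = (0.00606 − -0.0373)/1.956 = 0.022.

μ = -0.009, σ = 0.022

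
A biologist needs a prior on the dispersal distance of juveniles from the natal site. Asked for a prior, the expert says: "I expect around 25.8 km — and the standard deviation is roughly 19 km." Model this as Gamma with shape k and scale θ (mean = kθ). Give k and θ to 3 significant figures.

For Gamma(k, scale θ): mean = kθ, variance = kθ², so CV = 1/√k.
CV = SD/mean = 19/25.8 = 0.7364, hence k = 1/CV² = 1.84.
Then θ = mean/k = 25.8/1.84 = 14.

k ≈ 1.84, θ ≈ 14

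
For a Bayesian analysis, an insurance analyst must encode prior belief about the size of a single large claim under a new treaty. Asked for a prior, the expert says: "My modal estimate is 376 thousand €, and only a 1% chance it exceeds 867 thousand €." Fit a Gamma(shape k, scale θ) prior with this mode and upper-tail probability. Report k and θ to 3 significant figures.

Gamma(k,θ) with k>1 has mode (k−1)θ, so θ = 376/(k−1).
Need P(X < 867) = 0.99 with θ tied to k this way. Start at k = 2, θ = 376: P(X<867) ≈ 0.670.
Too low — raise k to concentrate. Iterating converges to k ≈ 7.84.
Then θ = 376/(7.84−1) ≈ 55.

k ≈ 7.84, θ ≈ 55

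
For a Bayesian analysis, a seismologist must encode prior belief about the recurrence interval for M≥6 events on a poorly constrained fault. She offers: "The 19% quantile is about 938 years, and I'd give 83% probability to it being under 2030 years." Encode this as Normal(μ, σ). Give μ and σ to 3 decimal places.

μ = 1461.270, σ = 596.050

For Normal(μ,σ), the p-quantile is μ + z_p·σ. Here z_{0.19} = -0.8779, z_{0.83} = 0.9542.
So 938 = μ − 0.8779σ and 2030 = μ + 0.9542σ.
Subtracting: σ = (2030 − 938)/(0.9542 − (-0.8779)) = 596.050.
Then μ = 938 − (-0.8779)·596.050 = 1461.270.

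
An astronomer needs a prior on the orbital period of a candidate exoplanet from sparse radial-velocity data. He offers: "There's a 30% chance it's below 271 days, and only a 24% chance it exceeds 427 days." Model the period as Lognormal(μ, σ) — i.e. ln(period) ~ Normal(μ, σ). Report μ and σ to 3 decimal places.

μ ≈ 5.796, σ ≈ 0.369

If T ~ Lognormal(μ,σ) then ln T ~ Normal(μ,σ), so the p-quantile of ln T is μ + z_p·σ.
ln(271) = 5.602 and ln(427) = 6.057; z_{0.3} = -0.5244, z_{0.76} = 0.7063.
σ = (6.057 − 5.602)/(0.7063 − (-0.5244)) = 0.369.
μ = 5.602 − (-0.5244)·0.369 = 5.796.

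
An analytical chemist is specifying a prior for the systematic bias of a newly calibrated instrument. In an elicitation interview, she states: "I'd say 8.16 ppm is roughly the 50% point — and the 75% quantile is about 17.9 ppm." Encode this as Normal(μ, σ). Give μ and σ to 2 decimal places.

μ = 8.16, σ = 14.44

The p-quantile of Normal(μ,σ) is μ + z_p·σ, with z_{0.5} = 0 and z_{0.75} = 0.6745.
Eliminate σ: μ = (z₂·x₁ − z₁·x₂)/(z₂ − z₁) = (0.6745·8.16 − (0)·17.9)/0.6745 = 8.16.
Then σ = (x₂ − x₁)/(z₂ − z₁) = (17.9 − 8.16)/0.6745 = 14.44.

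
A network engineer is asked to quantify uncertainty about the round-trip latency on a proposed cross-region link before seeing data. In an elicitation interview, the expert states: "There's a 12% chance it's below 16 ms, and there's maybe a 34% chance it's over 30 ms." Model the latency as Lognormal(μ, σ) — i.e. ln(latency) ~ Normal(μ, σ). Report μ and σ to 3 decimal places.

μ ≈ 3.238, σ ≈ 0.396

If T ~ Lognormal(μ,σ) then ln T ~ Normal(μ,σ), so the p-quantile of ln T is μ + z_p·σ.
ln(16) = 2.773 and ln(30) = 3.401; z_{0.12} = -1.175, z_{0.66} = 0.4125.
σ = (3.401 − 2.773)/(0.4125 − (-1.175)) = 0.396.
μ = 2.773 − (-1.175)·0.396 = 3.238.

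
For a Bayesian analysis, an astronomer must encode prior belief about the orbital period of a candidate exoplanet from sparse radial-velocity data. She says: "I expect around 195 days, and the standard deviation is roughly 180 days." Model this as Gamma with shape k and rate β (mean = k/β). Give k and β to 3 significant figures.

k ≈ 1.17, β ≈ 0.00602

For Gamma(k, rate β): mean = k/β, variance = k/β², so CV = 1/√k.
CV = SD/mean = 180/195 = 0.9231, hence k = 1/CV² = 1.17.
Then β = k/mean = 1.17/195 = 0.00602.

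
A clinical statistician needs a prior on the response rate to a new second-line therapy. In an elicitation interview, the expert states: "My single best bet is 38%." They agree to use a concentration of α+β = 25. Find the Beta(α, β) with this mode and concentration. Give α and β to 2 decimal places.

α = 9.74, β = 15.26

For α,β > 1 the Beta mode is (α−1)/(α+β−2). With α+β = 25, the mode is (α−1)/23.
Set (α−1)/23 = 0.38 → α = 1 + 0.38·23 = 9.74.
β = 25 − α = 15.26.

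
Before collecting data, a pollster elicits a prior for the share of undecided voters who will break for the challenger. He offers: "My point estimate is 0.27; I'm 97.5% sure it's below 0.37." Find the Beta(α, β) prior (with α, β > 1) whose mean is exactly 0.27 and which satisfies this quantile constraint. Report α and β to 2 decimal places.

α ≈ 22.34, β ≈ 60.40

With mean 0.27 fixed, write α = 0.27s, β = 0.73s where s = α+β.
Need P(θ < 0.37) = 0.975 under Beta(0.27s, 0.73s). Normal approximation: (q−m)/√(m(1−m)/s) ≈ z_{0.975} = 1.96, so s ≈ 0.27·0.73·(1.96)²/(0.37−0.27)² = 75.7.
At s = 75.7: P(θ<0.37) ≈ 0.970. Adjusting to match 0.975 gives s ≈ 82.74.
So α = 0.27·82.74 ≈ 22.34, β = 0.73·82.74 ≈ 60.40.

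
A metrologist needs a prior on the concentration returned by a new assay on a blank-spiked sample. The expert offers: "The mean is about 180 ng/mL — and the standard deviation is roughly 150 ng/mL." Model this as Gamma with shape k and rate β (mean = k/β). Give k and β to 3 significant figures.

For Gamma(k, rate β): mean = k/β, variance = k/β², so CV = 1/√k.
CV = SD/mean = 150/180 = 0.8333, hence k = 1/CV² = 1.44.
Then β = k/mean = 1.44/180 = 0.008.

k ≈ 1.44, β ≈ 0.008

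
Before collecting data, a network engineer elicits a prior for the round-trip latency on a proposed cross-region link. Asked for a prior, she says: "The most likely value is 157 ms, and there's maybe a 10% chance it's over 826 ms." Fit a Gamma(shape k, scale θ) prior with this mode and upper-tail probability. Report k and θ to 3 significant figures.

Gamma(k,θ) with k>1 has mode (k−1)θ, so θ = 157/(k−1).
Need P(X < 826) = 0.9 with θ tied to k this way. Start at k = 2, θ = 157: P(X<826) ≈ 0.968.
Too high — lower k to spread out. Iterating converges to k ≈ 1.63.
Then θ = 157/(1.63−1) ≈ 248.

k ≈ 1.63, θ ≈ 248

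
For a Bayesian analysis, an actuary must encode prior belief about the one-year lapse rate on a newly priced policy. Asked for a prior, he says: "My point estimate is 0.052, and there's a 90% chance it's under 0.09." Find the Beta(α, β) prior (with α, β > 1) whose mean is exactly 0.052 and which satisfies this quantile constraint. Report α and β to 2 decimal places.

α ≈ 3.19, β ≈ 58.08

With mean 0.052 fixed, write α = 0.052s, β = 0.948s where s = α+β.
Need P(θ < 0.09) = 0.9 under Beta(0.052s, 0.948s). Normal approximation: (q−m)/√(m(1−m)/s) ≈ z_{0.9} = 1.28, so s ≈ 0.052·0.948·(1.28)²/(0.09−0.052)² = 56.1.
At s = 56.1: P(θ<0.09) ≈ 0.893. Adjusting to match 0.9 gives s ≈ 61.26.
So α = 0.052·61.26 ≈ 3.19, β = 0.948·61.26 ≈ 58.08.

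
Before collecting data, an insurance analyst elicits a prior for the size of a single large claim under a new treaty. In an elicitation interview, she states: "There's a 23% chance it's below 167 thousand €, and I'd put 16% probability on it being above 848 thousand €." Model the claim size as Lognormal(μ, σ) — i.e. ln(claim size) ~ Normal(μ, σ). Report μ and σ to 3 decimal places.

If T ~ Lognormal(μ,σ) then ln T ~ Normal(μ,σ), so the p-quantile of ln T is μ + z_p·σ.
ln(167) = 5.118 and ln(848) = 6.743; z_{0.23} = -0.7388, z_{0.84} = 0.9945.
σ = (6.743 − 5.118)/(0.9945 − (-0.7388)) = 0.937.
μ = 5.118 − (-0.7388)·0.937 = 5.811.

μ ≈ 5.811, σ ≈ 0.937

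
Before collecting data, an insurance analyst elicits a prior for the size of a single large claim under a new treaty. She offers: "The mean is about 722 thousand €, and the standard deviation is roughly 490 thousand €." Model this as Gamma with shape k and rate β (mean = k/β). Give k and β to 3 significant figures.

k ≈ 2.17, β ≈ 0.00301

For Gamma(k, rate β): mean = k/β, variance = k/β², so CV = 1/√k.
CV = SD/mean = 490/722 = 0.6787, hence k = 1/CV² = 2.17.
Then β = k/mean = 2.17/722 = 0.00301.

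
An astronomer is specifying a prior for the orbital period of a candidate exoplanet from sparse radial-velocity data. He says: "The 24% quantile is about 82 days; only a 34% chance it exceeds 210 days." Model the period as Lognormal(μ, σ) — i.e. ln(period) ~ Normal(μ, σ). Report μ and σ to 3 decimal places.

If T ~ Lognormal(μ,σ) then ln T ~ Normal(μ,σ), so the p-quantile of ln T is μ + z_p·σ.
ln(82) = 4.407 and ln(210) = 5.347; z_{0.24} = -0.7063, z_{0.66} = 0.4125.
σ = (5.347 − 4.407)/(0.4125 − (-0.7063)) = 0.841.
μ = 4.407 − (-0.7063)·0.841 = 5.000.

μ ≈ 5.000, σ ≈ 0.841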